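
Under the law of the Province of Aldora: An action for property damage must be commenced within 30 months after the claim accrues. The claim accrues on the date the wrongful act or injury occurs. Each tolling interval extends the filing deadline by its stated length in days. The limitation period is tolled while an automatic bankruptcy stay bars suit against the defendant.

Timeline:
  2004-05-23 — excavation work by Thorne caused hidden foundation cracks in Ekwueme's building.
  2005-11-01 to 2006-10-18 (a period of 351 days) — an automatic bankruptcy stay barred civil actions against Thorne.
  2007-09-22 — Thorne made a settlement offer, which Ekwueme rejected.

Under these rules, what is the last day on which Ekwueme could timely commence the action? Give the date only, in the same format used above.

2007-11-09

The limitation period began to run on 2004-05-23.
Adding the 30 months base period to 2004-05-23 gives a deadline of 2006-11-23, before any tolling.
The period was tolled for 351 days by the automatic bankruptcy stay (2005-11-01 to 2006-10-18), pushing the deadline to 2007-11-09.
Nothing else in the chronology tolls or restarts the period.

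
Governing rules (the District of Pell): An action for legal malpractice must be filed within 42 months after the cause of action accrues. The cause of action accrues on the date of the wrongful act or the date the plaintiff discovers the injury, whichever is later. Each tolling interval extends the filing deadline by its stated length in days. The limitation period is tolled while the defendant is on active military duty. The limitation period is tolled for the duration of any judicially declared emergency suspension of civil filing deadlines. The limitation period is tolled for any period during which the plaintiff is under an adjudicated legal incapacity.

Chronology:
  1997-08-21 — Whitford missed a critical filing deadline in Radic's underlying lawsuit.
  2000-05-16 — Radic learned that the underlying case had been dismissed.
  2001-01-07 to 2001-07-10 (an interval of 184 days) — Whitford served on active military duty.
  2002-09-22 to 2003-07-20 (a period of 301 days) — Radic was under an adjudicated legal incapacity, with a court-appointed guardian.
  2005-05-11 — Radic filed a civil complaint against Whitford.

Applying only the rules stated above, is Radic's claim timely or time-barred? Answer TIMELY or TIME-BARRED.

TIME-BARRED

Because discovery on 2000-05-16 post-dates the 1997-08-21 act, accrual under the later-of rule falls on 2000-05-16.
The untolled deadline — 42 months after 2000-05-16 — is 2003-11-16.
The defendant's active military service from 2001-01-07 to 2001-07-10 tolled the period for 184 days, extending the deadline to 2004-05-18.
The period was tolled for 301 days by the plaintiff's legal incapacity (2002-09-22 to 2003-07-20), pushing the deadline to 2005-03-15.
Filing on 2005-05-11 missed the 2005-03-15 deadline — the action is time-barred.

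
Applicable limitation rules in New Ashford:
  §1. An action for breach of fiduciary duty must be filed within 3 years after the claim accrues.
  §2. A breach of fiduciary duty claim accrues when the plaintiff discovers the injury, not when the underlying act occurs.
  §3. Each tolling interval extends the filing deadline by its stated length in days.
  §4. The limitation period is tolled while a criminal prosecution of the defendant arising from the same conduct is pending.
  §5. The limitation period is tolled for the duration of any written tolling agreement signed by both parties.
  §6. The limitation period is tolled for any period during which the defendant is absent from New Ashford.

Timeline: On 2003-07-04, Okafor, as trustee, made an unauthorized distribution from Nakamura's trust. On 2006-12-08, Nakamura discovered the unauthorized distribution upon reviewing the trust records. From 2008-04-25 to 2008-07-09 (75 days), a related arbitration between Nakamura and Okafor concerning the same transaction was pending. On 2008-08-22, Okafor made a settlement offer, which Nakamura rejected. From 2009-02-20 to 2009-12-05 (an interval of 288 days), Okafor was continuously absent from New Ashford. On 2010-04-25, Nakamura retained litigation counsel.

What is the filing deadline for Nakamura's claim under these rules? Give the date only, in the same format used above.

Accrual is tied to discovery, so the period began on 2006-12-08 rather than on 2003-07-04 when the act occurred.
3 years from 2006-12-08 is 2009-12-08.
The period was tolled for 288 days by the defendant's absence from the jurisdiction (2009-02-20 to 2009-12-05), pushing the deadline to 2010-09-22.
No stated provision tolls the period for a pending arbitration, so the interval from 2008-04-25 to 2008-07-09 has no effect on the deadline.
None of the other events listed affects the running of the period under the stated rules.

2010-09-22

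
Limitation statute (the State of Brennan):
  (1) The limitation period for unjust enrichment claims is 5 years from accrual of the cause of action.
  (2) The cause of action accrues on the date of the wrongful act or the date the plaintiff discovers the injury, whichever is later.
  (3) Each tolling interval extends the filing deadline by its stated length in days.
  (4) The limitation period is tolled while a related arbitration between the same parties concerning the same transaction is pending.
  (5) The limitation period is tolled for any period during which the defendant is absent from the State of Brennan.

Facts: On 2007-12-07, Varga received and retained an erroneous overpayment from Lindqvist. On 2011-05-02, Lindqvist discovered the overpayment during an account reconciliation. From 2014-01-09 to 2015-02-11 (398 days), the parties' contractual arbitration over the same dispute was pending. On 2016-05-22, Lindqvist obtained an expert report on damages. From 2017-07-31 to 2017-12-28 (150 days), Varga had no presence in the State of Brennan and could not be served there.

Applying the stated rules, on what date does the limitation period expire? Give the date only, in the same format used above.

2017-06-04

The claim accrued on 2011-05-02 — the later of the 2007-12-07 act and the 2011-05-02 discovery.
Adding the 5 years base period to 2011-05-02 gives a deadline of 2016-05-02, before any tolling.
The period was tolled for 398 days by the pending related arbitration (2014-01-09 to 2015-02-11), pushing the deadline to 2017-06-04.
The defendant's absence from the jurisdiction from 2017-07-31 to 2017-12-28 began after the period had already run on 2017-06-04, so it has no tolling effect.
Nothing else in the chronology tolls or restarts the period.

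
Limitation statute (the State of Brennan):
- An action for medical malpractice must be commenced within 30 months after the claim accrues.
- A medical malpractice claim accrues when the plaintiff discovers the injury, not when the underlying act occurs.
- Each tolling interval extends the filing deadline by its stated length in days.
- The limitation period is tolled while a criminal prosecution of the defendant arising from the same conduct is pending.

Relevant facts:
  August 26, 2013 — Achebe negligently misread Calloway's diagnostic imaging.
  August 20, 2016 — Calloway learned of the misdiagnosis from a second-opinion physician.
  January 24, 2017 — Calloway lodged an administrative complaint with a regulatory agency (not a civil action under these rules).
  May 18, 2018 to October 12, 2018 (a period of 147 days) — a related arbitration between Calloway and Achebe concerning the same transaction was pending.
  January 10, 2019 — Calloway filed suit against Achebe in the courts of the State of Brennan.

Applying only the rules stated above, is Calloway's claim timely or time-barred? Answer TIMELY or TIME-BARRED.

Accrual is tied to discovery, so the period began on August 20, 2016 rather than on August 26, 2013 when the act occurred.
Adding the 30 months base period to August 20, 2016 gives a deadline of February 20, 2019, before any tolling.
The pending related arbitration from May 18, 2018 to October 12, 2018 does not toll the period, because no stated rule makes a pending arbitration a tolling event.
The other events in the timeline have no effect on the limitation period under the stated rules.
The January 10, 2019 filing precedes the February 20, 2019 deadline; the claim is timely.

TIMELY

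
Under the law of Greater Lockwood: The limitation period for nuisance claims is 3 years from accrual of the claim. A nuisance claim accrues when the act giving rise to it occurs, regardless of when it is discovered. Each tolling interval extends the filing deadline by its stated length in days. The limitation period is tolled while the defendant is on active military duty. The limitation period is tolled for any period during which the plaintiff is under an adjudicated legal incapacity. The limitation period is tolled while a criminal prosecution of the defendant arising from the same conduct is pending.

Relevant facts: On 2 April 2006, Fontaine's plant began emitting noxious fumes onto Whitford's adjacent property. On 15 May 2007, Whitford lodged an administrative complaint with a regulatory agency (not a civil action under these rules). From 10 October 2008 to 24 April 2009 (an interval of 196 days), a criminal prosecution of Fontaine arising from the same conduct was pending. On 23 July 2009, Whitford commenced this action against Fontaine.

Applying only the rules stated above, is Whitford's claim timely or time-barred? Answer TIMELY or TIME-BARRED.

TIMELY

The claim accrued on 2 April 2006, the date of the act.
The untolled deadline — 3 years after 2 April 2006 — is 2 April 2009.
Because the pending criminal prosecution ran from 10 October 2008 to 24 April 2009, the deadline is extended by 196 days to 15 October 2009.
The other events in the timeline have no effect on the limitation period under the stated rules.
The 23 July 2009 filing precedes the 15 October 2009 deadline; the claim is timely.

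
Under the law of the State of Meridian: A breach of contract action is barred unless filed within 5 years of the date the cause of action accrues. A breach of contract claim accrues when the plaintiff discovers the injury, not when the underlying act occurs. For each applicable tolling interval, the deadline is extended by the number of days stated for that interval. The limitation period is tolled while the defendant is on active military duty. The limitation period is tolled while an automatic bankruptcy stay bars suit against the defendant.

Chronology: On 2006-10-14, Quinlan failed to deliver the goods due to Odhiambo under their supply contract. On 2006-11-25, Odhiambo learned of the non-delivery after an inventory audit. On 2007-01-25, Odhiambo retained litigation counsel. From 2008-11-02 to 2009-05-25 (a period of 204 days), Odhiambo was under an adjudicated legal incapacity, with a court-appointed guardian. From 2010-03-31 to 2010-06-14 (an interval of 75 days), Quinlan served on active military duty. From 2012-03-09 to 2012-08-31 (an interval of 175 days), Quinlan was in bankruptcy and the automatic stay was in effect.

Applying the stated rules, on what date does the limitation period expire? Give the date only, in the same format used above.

Accrual is tied to discovery, so the period began on 2006-11-25 rather than on 2006-10-14 when the act occurred.
Adding the 5 years base period to 2006-11-25 gives a deadline of 2011-11-25, before any tolling.
The period was tolled for 75 days by the defendant's active military service (2010-03-31 to 2010-06-14), pushing the deadline to 2012-02-08.
The automatic bankruptcy stay starting 2012-03-09 came too late — the period had run on 2012-02-08 — and so does not extend the deadline.
Although the plaintiff's incapacity ran from 2008-11-02 to 2009-05-25, the stated rules do not make that a tolling event, so it is disregarded.
The other events in the timeline have no effect on the limitation period under the stated rules.

2012-02-08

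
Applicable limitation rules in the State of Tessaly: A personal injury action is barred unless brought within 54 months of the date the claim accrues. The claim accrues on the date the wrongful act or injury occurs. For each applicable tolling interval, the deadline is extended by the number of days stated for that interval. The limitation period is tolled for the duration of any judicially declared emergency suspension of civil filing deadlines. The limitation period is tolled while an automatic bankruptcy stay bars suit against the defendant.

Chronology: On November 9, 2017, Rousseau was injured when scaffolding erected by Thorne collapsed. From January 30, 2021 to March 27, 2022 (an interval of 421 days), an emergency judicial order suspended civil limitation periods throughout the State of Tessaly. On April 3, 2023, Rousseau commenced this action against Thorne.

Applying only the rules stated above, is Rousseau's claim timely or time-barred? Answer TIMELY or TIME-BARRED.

TIMELY

The claim accrued on November 9, 2017, the date of the act.
Adding the 54 months base period to November 9, 2017 gives a deadline of May 9, 2022, before any tolling.
Because the emergency suspension of filing deadlines ran from January 30, 2021 to March 27, 2022, the deadline is extended by 421 days to July 4, 2023.
The April 3, 2023 filing precedes the July 4, 2023 deadline; the claim is timely.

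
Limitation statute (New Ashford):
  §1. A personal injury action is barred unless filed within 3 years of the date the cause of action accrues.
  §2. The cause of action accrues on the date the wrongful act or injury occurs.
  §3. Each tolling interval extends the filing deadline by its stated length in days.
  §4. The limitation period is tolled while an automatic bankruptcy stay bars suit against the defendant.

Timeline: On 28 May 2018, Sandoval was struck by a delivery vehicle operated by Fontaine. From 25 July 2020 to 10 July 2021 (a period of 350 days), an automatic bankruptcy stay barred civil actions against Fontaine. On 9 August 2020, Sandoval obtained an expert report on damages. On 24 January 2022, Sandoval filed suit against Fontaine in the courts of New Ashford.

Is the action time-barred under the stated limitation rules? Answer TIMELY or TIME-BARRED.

TIMELY

The claim accrued on 28 May 2018, when the wrongful act occurred.
The untolled deadline — 3 years after 28 May 2018 — is 28 May 2021.
Because the automatic bankruptcy stay ran from 25 July 2020 to 10 July 2021, the deadline is extended by 350 days to 13 May 2022.
The other events in the timeline have no effect on the limitation period under the stated rules.
Sandoval filed on 24 January 2022, before the 13 May 2022 deadline, so the action is timely.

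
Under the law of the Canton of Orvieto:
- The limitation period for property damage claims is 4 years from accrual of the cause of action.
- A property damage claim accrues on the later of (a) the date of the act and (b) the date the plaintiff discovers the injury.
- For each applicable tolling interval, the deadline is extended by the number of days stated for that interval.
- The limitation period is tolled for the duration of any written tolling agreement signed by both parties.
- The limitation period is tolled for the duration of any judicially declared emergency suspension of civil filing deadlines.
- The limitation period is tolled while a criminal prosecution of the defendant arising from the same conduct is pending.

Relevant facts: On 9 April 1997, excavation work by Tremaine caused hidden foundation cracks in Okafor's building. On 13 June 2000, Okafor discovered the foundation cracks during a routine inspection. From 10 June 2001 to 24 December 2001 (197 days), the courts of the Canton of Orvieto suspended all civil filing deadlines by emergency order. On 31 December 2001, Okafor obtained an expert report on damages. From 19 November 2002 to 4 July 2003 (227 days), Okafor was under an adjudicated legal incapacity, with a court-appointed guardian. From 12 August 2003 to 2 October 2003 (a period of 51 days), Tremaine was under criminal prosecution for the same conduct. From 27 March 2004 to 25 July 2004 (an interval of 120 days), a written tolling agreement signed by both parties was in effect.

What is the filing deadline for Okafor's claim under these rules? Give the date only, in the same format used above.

Because discovery on 13 June 2000 post-dates the 9 April 1997 act, accrual under the later-of rule falls on 13 June 2000.
The untolled deadline — 4 years after 13 June 2000 — is 13 June 2004.
The emergency suspension of filing deadlines from 10 June 2001 to 24 December 2001 tolled the period for 197 days, extending the deadline to 27 December 2004.
The pending criminal prosecution from 12 August 2003 to 2 October 2003 tolled the period for 51 days, extending the deadline to 16 February 2005.
The period was tolled for 120 days by the written tolling agreement (27 March 2004 to 25 July 2004), pushing the deadline to 16 June 2005.
No stated provision tolls the period for the plaintiff's incapacity, so the interval from 19 November 2002 to 4 July 2003 has no effect on the deadline.
None of the other events listed affects the running of the period under the stated rules.

16 June 2005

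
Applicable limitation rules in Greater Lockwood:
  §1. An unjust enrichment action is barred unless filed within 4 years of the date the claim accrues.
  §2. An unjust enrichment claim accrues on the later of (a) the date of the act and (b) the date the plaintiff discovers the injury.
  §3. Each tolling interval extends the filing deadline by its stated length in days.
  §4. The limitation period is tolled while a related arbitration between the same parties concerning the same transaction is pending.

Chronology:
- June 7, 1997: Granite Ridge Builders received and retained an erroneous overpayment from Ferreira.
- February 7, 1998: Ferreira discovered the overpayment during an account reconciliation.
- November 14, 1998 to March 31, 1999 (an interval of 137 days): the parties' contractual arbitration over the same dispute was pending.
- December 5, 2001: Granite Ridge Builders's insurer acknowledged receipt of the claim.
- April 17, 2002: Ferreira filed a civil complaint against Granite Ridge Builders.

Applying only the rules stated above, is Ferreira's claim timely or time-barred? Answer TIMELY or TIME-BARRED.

TIMELY

Taking the later of the act (June 7, 1997) and discovery (February 7, 1998), the claim accrued on February 7, 1998.
Adding the 4 years base period to February 7, 1998 gives a deadline of February 7, 2002, before any tolling.
The pending related arbitration from November 14, 1998 to March 31, 1999 tolled the period for 137 days, extending the deadline to June 24, 2002.
Nothing else in the chronology tolls or restarts the period.
The April 17, 2002 filing precedes the June 24, 2002 deadline; the claim is timely.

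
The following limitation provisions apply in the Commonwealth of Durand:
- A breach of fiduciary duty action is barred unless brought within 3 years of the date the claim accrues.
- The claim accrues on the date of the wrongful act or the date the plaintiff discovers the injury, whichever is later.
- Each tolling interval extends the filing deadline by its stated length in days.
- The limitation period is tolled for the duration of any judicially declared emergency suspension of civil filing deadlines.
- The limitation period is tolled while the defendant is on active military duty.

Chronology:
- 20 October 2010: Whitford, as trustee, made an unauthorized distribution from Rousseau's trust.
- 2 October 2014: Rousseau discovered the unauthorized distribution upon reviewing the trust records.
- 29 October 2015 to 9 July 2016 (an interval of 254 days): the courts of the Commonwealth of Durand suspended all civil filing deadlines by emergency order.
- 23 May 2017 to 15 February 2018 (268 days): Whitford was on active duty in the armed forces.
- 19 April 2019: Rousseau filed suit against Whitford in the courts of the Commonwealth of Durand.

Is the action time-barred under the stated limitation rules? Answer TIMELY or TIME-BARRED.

The claim accrued on 2 October 2014 — the later of the 20 October 2010 act and the 2 October 2014 discovery.
3 years from 2 October 2014 is 2 October 2017.
The period was tolled for 254 days by the emergency suspension of filing deadlines (29 October 2015 to 9 July 2016), pushing the deadline to 13 June 2018.
The period was tolled for 268 days by the defendant's active military service (23 May 2017 to 15 February 2018), pushing the deadline to 8 March 2019.
Rousseau filed on 19 April 2019, after the 8 March 2019 deadline, so the action is time-barred.

TIME-BARRED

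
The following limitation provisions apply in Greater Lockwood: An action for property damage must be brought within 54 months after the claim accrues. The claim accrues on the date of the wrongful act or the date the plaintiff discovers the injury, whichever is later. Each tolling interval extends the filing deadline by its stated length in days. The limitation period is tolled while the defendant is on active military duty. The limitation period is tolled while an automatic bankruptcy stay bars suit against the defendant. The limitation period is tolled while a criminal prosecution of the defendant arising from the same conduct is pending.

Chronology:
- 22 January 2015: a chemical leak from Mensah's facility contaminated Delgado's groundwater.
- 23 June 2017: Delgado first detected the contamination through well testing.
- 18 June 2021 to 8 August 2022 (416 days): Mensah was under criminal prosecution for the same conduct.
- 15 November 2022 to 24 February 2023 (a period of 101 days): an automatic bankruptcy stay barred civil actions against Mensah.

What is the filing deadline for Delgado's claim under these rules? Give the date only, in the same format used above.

The claim accrued on 23 June 2017 — the later of the 22 January 2015 act and the 23 June 2017 discovery.
54 months from 23 June 2017 is 23 December 2021.
The period was tolled for 416 days by the pending criminal prosecution (18 June 2021 to 8 August 2022), pushing the deadline to 12 February 2023.
The automatic bankruptcy stay from 15 November 2022 to 24 February 2023 tolled the period for 101 days, extending the deadline to 24 May 2023.

24 May 2023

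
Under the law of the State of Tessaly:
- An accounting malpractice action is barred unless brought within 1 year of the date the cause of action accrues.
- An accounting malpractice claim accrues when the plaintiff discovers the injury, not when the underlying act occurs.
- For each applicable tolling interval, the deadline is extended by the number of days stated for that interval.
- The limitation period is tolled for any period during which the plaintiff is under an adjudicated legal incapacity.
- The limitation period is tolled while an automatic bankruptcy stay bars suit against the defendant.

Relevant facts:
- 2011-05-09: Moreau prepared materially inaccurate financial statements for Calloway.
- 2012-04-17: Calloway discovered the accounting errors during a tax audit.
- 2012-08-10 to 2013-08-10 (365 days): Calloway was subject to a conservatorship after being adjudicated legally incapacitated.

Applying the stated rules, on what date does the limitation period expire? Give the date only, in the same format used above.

2014-04-17

Under the discovery rule, the claim accrued on 2012-04-17, when Calloway discovered the injury — not on the 2011-05-09 date of the underlying act.
Adding the 1 year base period to 2012-04-17 gives a deadline of 2013-04-17, before any tolling.
The plaintiff's legal incapacity from 2012-08-10 to 2013-08-10 tolled the period for 365 days, extending the deadline to 2014-04-17.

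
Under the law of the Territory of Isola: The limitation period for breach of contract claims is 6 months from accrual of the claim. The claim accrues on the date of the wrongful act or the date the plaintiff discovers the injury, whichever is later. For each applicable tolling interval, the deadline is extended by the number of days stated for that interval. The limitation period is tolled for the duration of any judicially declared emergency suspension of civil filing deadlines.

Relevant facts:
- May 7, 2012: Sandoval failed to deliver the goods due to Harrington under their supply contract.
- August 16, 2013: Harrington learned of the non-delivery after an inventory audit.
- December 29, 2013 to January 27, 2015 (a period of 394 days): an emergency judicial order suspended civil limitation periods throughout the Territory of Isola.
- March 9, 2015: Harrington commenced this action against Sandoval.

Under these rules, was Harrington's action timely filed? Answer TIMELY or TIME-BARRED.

TIMELY

Because discovery on August 16, 2013 post-dates the May 7, 2012 act, accrual under the later-of rule falls on August 16, 2013.
6 months from August 16, 2013 is February 16, 2014.
Because the emergency suspension of filing deadlines ran from December 29, 2013 to January 27, 2015, the deadline is extended by 394 days to March 17, 2015.
Harrington filed on March 9, 2015, before the March 17, 2015 deadline, so the action is timely.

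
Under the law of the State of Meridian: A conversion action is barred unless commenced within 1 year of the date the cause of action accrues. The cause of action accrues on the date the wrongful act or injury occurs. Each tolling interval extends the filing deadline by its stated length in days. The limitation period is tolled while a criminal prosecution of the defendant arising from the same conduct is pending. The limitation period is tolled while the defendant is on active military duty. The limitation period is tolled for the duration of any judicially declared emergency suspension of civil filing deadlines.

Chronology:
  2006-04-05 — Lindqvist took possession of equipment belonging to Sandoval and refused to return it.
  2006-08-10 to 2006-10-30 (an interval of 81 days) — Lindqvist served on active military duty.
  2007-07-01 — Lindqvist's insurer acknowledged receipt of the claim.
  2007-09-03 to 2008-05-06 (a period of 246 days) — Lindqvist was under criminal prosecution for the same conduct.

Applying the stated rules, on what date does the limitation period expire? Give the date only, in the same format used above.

2007-06-25

The cause of action accrued on 2006-04-05, the date of the act.
1 year from 2006-04-05 is 2007-04-05.
Because the defendant's active military service ran from 2006-08-10 to 2006-10-30, the deadline is extended by 81 days to 2007-06-25.
The pending criminal prosecution from 2007-09-03 to 2008-05-06 began after the period had already run on 2007-06-25, so it has no tolling effect.
None of the other events listed affects the running of the period under the stated rules.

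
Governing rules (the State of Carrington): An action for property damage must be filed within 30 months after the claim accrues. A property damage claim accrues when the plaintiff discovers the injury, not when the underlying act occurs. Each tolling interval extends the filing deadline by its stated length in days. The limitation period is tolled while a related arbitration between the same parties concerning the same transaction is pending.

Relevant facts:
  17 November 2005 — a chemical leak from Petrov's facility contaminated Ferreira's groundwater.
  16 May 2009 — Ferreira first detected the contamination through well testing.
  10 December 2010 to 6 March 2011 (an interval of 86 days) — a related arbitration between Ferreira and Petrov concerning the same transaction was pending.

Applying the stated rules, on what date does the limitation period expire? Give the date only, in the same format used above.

10 February 2012

Under the discovery rule, the claim accrued on 16 May 2009, when Ferreira discovered the injury — not on the 17 November 2005 date of the underlying act.
The untolled deadline — 30 months after 16 May 2009 — is 16 November 2011.
The pending related arbitration from 10 December 2010 to 6 March 2011 tolled the period for 86 days, extending the deadline to 10 February 2012.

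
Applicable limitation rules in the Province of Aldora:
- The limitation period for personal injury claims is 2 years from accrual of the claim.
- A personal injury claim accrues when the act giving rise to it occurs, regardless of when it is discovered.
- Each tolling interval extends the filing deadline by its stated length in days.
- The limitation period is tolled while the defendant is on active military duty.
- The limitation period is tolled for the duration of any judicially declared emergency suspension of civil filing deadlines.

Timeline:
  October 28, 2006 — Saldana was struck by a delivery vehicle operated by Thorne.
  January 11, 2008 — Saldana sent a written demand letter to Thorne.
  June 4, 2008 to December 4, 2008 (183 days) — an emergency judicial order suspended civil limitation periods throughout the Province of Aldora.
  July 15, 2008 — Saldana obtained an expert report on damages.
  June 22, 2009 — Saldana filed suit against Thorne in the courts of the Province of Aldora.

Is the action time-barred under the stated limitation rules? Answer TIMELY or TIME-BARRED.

The claim accrued on October 28, 2006, the date of the act.
The untolled deadline — 2 years after October 28, 2006 — is October 28, 2008.
The period was tolled for 183 days by the emergency suspension of filing deadlines (June 4, 2008 to December 4, 2008), pushing the deadline to April 29, 2009.
The other events in the timeline have no effect on the limitation period under the stated rules.
Saldana filed on June 22, 2009, after the April 29, 2009 deadline, so the action is time-barred.

TIME-BARRED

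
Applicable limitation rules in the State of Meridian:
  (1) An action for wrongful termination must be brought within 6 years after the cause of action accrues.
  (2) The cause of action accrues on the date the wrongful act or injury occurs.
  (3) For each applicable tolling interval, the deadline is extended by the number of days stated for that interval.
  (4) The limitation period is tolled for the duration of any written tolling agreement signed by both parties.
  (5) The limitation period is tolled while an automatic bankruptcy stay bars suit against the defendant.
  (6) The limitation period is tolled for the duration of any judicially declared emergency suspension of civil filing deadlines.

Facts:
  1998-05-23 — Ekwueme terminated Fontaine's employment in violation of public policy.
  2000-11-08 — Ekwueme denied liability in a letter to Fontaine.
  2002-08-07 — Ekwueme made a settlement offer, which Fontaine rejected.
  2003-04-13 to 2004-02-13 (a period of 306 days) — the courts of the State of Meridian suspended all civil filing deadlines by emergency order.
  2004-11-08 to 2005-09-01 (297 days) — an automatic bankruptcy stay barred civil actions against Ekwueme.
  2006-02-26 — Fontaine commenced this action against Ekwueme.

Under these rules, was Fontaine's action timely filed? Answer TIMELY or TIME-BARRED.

TIME-BARRED

The limitation period began to run on 1998-05-23.
Adding the 6 years base period to 1998-05-23 gives a deadline of 2004-05-23, before any tolling.
The emergency suspension of filing deadlines from 2003-04-13 to 2004-02-13 tolled the period for 306 days, extending the deadline to 2005-03-25.
The automatic bankruptcy stay from 2004-11-08 to 2005-09-01 tolled the period for 297 days, extending the deadline to 2006-01-16.
Nothing else in the chronology tolls or restarts the period.
Fontaine filed on 2006-02-26, after the 2006-01-16 deadline, so the action is time-barred.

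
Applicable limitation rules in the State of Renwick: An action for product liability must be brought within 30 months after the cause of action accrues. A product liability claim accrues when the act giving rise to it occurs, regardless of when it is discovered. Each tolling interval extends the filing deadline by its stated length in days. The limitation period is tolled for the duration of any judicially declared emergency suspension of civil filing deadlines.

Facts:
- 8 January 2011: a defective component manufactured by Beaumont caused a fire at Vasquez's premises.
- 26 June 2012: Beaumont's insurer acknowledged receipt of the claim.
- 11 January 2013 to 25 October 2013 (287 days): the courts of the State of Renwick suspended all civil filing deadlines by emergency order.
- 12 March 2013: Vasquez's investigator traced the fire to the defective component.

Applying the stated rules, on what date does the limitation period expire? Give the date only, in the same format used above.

The claim accrued on 8 January 2011, when the wrongful act occurred; under the stated occurrence rule the 12 March 2013 discovery does not delay accrual.
The untolled deadline — 30 months after 8 January 2011 — is 8 July 2013.
Because the emergency suspension of filing deadlines ran from 11 January 2013 to 25 October 2013, the deadline is extended by 287 days to 21 April 2014.
None of the other events listed affects the running of the period under the stated rules.

21 April 2014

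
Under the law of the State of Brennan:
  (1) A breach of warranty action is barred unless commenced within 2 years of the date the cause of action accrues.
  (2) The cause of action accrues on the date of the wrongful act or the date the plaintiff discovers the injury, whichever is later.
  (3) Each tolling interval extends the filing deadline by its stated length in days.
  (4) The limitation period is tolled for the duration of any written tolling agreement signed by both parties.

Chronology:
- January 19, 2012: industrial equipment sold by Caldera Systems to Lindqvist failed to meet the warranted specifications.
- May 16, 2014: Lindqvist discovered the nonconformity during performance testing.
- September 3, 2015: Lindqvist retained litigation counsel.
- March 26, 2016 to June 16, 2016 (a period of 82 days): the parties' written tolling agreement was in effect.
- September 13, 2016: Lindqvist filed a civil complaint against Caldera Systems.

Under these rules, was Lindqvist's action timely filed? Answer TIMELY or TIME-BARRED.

TIME-BARRED

Because discovery on May 16, 2014 post-dates the January 19, 2012 act, accrual under the later-of rule falls on May 16, 2014.
Adding the 2 years base period to May 16, 2014 gives a deadline of May 16, 2016, before any tolling.
The period was tolled for 82 days by the written tolling agreement (March 26, 2016 to June 16, 2016), pushing the deadline to August 6, 2016.
The other events in the timeline have no effect on the limitation period under the stated rules.
Lindqvist filed on September 13, 2016, after the August 6, 2016 deadline, so the action is time-barred.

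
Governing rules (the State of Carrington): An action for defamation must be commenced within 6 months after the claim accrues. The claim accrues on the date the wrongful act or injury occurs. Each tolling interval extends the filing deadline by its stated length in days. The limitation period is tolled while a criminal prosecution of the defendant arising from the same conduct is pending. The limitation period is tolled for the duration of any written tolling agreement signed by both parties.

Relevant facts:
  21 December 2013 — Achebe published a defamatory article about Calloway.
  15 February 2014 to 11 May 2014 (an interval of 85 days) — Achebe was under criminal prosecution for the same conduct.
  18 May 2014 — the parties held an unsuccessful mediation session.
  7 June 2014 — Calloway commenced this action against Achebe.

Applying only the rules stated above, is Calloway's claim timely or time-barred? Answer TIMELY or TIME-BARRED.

TIMELY

The claim accrued on 21 December 2013, when the wrongful act occurred.
Adding the 6 months base period to 21 December 2013 gives a deadline of 21 June 2014, before any tolling.
The pending criminal prosecution from 15 February 2014 to 11 May 2014 tolled the period for 85 days, extending the deadline to 14 September 2014.
The other events in the timeline have no effect on the limitation period under the stated rules.
Filing on 7 June 2014 beat the 14 September 2014 deadline — the action is timely.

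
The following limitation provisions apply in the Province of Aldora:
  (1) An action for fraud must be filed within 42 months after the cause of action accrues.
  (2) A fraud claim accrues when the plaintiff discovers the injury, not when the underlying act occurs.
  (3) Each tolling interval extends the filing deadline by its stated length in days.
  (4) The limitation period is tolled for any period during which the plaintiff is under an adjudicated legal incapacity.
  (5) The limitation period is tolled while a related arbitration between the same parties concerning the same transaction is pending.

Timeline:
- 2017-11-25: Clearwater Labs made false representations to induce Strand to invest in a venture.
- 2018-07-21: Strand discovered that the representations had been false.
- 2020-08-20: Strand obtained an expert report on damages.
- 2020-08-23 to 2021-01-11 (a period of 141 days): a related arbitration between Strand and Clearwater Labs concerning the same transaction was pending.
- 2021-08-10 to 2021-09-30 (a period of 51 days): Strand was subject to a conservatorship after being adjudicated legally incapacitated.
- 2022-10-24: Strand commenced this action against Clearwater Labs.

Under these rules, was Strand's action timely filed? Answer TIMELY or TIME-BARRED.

TIME-BARRED

Under the discovery rule, the claim accrued on 2018-07-21, when Strand discovered the injury — not on the 2017-11-25 date of the underlying act.
Adding the 42 months base period to 2018-07-21 gives a deadline of 2022-01-21, before any tolling.
Because the pending related arbitration ran from 2020-08-23 to 2021-01-11, the deadline is extended by 141 days to 2022-06-11.
The plaintiff's legal incapacity from 2021-08-10 to 2021-09-30 tolled the period for 51 days, extending the deadline to 2022-08-01.
The other events in the timeline have no effect on the limitation period under the stated rules.
Strand filed on 2022-10-24, after the 2022-08-01 deadline, so the action is time-barred.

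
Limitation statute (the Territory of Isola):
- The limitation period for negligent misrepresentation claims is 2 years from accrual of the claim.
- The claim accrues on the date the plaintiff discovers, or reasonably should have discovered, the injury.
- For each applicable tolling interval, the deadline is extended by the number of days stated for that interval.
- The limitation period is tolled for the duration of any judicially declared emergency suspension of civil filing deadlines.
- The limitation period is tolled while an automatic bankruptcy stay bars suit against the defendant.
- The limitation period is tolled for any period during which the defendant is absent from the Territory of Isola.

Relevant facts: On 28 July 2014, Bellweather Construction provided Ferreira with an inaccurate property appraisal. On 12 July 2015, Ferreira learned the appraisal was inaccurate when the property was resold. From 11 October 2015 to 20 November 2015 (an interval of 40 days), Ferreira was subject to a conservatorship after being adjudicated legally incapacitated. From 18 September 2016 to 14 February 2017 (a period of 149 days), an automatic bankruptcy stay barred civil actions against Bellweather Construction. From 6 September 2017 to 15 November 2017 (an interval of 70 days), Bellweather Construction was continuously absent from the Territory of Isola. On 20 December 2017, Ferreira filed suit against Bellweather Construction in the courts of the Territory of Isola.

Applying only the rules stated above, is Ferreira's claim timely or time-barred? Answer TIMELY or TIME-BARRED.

Accrual is tied to discovery, so the period began on 12 July 2015 rather than on 28 July 2014 when the act occurred.
Adding the 2 years base period to 12 July 2015 gives a deadline of 12 July 2017, before any tolling.
The period was tolled for 149 days by the automatic bankruptcy stay (18 September 2016 to 14 February 2017), pushing the deadline to 8 December 2017.
Because the defendant's absence from the jurisdiction ran from 6 September 2017 to 15 November 2017, the deadline is extended by 70 days to 16 February 2018.
The plaintiff's legal incapacity from 11 October 2015 to 20 November 2015 does not toll the period, because no stated rule makes the plaintiff's incapacity a tolling event.
Ferreira filed on 20 December 2017, before the 16 February 2018 deadline, so the action is timely.

TIMELY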